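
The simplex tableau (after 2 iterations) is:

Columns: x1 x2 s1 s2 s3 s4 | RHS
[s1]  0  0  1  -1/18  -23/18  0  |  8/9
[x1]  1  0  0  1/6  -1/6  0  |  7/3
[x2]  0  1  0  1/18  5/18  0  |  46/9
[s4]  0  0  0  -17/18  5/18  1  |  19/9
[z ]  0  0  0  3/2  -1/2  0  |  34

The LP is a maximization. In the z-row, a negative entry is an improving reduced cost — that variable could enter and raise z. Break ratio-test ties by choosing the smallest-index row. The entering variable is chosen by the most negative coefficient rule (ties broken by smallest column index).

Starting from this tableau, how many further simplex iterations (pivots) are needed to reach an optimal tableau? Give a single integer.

pivot: s3 in, s4 out → z = 189/5
pivot: s2 in, x2 out → z = 192/5
No improving column remains; optimal.

2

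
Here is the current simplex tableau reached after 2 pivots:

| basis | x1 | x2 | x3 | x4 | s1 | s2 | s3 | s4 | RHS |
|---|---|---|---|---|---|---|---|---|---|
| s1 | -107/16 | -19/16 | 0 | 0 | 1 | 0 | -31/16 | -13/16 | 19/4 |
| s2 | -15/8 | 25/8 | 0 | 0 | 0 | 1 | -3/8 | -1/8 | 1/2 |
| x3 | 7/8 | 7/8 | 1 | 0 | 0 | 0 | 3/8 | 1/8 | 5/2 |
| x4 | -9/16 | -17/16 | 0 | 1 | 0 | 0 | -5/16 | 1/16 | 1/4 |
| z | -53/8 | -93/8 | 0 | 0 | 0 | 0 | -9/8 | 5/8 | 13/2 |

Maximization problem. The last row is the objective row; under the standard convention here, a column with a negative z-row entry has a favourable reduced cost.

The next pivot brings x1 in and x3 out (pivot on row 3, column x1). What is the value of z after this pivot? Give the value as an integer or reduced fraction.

178/7

Minimum ratio for x1: (5/2)/(7/8) = 20/7.
z changes by −(z-row coeff of x1)·ratio = −(-53/8)·(20/7) = 265/14.
New z = 13/2 + (265/14) = 178/7.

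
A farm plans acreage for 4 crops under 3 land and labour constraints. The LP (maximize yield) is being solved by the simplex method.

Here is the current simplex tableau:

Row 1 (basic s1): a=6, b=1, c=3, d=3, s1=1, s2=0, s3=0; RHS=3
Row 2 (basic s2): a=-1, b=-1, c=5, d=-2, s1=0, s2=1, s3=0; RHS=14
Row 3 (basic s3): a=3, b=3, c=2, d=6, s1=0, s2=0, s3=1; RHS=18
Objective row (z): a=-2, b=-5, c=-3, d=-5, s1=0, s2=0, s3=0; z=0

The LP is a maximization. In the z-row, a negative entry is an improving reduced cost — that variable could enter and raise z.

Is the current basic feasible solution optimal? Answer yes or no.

no

Column a has objective-row coefficient -2, which is negative; an improving pivot exists, so not yet optimal.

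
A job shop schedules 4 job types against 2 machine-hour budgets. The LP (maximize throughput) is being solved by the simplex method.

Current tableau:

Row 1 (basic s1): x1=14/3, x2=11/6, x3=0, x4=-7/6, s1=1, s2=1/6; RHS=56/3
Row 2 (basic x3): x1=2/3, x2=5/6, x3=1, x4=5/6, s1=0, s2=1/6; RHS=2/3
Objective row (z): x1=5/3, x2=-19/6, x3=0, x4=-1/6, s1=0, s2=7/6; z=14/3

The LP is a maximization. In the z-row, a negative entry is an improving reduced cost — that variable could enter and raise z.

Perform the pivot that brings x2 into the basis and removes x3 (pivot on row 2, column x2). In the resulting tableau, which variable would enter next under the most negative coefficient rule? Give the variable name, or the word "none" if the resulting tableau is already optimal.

Pivot element 5/6. New z-row = old z-row − (-19/6)·(row 2/(5/6)).
Updated z-row coefficients: x1: 21/5, x2: 0, x3: 19/5, x4: 3, s1: 0, s2: 9/5.
No coefficient is strictly negative; the tableau after this pivot is optimal.

none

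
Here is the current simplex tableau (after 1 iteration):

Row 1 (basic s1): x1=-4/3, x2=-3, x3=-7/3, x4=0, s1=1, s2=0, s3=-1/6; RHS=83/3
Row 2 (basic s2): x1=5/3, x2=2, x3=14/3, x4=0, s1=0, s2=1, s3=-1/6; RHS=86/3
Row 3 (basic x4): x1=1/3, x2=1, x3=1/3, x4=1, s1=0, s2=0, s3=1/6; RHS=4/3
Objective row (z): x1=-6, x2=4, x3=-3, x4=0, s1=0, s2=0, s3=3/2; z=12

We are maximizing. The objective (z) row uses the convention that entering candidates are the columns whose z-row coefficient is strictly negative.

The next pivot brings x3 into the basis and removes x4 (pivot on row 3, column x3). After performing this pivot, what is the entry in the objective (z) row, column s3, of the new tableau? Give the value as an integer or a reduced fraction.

3

Pivot element is row 3, column x3: 1/3.
Normalize row 3: new (row 3, s3) = (1/6)/(1/3) = 1/2.
z-row ← z-row − (-3)·(new row 3): 3/2 − (-3)·(1/2) = 3.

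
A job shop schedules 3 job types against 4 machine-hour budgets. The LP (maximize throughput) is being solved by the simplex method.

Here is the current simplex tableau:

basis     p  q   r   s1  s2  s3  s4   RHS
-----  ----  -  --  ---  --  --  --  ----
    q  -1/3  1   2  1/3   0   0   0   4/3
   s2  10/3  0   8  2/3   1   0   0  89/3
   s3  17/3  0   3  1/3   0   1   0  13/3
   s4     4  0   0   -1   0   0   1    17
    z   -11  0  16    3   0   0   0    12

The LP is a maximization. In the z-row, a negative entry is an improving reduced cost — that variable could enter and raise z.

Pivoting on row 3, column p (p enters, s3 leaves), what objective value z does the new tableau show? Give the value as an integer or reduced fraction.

347/17

Minimum ratio for p: (13/3)/(17/3) = 13/17.
z changes by −(z-row coeff of p)·ratio = −(-11)·(13/17) = 143/17.
New z = 12 + (143/17) = 347/17.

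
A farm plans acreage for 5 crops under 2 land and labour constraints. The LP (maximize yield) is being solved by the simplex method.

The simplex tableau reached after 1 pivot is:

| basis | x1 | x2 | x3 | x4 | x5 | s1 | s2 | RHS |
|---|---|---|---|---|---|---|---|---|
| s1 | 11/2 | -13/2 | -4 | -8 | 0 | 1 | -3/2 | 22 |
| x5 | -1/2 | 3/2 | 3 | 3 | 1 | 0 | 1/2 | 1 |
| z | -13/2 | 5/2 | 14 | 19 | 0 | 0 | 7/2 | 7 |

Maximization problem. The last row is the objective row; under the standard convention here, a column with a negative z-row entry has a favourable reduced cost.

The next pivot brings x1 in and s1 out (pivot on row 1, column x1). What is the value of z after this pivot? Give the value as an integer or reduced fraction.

Minimum ratio for x1: 22/(11/2) = 4.
z changes by −(z-row coeff of x1)·ratio = −(-13/2)·4 = 26.
New z = 7 + 26 = 33.

33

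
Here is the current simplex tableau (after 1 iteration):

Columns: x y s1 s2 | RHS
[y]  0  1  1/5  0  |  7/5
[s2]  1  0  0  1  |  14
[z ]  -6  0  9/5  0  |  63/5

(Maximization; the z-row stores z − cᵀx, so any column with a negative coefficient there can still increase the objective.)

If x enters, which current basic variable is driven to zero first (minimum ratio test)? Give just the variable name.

Ratios: row 1 (y): entry 0 ≤ 0, skip; row 2 (s2): 14/1 = 14.
Minimum ratio 14 is in the s2 row, so s2 leaves.

s2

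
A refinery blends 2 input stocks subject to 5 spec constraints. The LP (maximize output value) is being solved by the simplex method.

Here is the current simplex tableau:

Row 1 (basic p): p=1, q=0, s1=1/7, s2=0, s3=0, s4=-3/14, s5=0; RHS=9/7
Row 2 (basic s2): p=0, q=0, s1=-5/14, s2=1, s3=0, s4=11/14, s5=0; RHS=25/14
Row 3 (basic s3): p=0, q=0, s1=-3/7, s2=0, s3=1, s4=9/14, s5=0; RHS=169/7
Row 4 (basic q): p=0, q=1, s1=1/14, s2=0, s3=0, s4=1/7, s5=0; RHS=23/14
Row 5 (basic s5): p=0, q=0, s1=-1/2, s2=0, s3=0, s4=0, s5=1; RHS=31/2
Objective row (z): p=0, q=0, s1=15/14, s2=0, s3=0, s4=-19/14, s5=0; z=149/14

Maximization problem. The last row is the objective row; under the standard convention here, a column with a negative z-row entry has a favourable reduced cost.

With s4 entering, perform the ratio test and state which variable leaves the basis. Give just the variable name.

Ratios: row 1 (p): entry -3/14 ≤ 0, skip; row 2 (s2): (25/14)/(11/14) = 25/11; row 3 (s3): (169/7)/(9/14) = 338/9; row 4 (q): (23/14)/(1/7) = 23/2; row 5 (s5): entry 0 ≤ 0, skip.
Minimum ratio 25/11 is in the s2 row, so s2 leaves.

s2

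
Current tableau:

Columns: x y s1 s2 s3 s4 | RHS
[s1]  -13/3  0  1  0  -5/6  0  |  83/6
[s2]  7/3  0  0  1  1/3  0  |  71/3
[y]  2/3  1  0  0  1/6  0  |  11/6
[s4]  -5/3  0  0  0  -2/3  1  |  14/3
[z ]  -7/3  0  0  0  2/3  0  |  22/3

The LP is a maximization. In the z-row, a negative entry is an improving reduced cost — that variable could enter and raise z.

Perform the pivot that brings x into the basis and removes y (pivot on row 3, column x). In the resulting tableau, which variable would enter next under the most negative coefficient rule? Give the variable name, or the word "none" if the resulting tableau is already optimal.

Pivot element 2/3. New z-row = old z-row − (-7/3)·(row 3/(2/3)).
Updated z-row coefficients: x: 0, y: 7/2, s1: 0, s2: 0, s3: 5/4, s4: 0.
No coefficient is strictly negative; the tableau after this pivot is optimal.

none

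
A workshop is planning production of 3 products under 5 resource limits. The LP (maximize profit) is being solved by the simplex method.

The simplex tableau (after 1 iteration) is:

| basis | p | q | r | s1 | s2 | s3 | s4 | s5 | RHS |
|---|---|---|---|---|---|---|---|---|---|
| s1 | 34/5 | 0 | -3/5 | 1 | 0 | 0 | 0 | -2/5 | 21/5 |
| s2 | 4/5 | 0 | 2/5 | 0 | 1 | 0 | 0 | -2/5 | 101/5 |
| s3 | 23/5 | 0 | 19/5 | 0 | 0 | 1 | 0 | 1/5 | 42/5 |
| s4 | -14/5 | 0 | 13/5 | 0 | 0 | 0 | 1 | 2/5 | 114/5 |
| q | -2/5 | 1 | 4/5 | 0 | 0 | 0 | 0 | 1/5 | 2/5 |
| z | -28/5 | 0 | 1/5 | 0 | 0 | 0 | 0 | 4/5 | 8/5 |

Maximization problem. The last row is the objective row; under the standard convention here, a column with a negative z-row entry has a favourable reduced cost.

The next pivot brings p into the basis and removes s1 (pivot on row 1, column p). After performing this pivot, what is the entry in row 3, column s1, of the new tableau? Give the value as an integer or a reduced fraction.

Pivot element is row 1, column p: 34/5.
Normalize row 1: new (row 1, s1) = 1/(34/5) = 5/34.
row 3 ← row 3 − (23/5)·(new row 1): 0 − (23/5)·(5/34) = -23/34.

-23/34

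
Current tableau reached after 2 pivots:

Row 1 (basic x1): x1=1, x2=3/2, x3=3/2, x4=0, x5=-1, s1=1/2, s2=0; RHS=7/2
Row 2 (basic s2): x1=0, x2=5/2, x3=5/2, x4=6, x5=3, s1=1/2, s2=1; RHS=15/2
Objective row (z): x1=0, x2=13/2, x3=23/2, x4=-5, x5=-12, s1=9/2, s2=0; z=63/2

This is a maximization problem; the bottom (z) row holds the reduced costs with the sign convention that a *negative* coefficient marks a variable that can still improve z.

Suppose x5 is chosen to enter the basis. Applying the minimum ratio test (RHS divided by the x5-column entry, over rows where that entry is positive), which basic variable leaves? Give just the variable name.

Ratios: row 1 (x1): entry -1 ≤ 0, skip; row 2 (s2): (15/2)/3 = 5/2.
Minimum ratio 5/2 is in the s2 row, so s2 leaves.

s2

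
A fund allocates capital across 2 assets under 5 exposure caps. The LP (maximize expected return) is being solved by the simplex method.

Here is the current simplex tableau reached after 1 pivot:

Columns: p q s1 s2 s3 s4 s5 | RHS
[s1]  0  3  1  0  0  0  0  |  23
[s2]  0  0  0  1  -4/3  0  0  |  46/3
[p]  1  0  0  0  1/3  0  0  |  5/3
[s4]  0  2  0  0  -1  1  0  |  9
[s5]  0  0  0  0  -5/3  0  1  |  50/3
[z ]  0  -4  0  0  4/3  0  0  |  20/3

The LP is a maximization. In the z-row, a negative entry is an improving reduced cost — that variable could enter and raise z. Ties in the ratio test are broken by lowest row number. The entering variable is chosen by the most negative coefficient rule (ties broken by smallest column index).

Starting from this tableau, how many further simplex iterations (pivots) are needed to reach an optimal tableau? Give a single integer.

pivot: q in, s4 out → z = 74/3
pivot: s3 in, p out → z = 28
No improving column remains; optimal.

2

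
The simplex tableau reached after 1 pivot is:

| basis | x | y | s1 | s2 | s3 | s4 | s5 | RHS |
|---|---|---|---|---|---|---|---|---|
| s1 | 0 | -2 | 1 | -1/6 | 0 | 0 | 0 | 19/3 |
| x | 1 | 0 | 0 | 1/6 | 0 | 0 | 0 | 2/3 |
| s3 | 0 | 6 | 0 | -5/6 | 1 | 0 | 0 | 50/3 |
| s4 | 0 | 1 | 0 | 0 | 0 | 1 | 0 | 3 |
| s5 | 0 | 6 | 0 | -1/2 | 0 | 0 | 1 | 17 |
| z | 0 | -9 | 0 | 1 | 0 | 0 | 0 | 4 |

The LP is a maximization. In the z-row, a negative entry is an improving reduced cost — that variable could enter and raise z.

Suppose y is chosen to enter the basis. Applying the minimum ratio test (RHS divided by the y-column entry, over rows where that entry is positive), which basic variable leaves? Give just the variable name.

Ratios: row 1 (s1): entry -2 ≤ 0, skip; row 2 (x): entry 0 ≤ 0, skip; row 3 (s3): (50/3)/6 = 25/9; row 4 (s4): 3/1 = 3; row 5 (s5): 17/6 = 17/6.
Minimum ratio 25/9 is in the s3 row, so s3 leaves.

s3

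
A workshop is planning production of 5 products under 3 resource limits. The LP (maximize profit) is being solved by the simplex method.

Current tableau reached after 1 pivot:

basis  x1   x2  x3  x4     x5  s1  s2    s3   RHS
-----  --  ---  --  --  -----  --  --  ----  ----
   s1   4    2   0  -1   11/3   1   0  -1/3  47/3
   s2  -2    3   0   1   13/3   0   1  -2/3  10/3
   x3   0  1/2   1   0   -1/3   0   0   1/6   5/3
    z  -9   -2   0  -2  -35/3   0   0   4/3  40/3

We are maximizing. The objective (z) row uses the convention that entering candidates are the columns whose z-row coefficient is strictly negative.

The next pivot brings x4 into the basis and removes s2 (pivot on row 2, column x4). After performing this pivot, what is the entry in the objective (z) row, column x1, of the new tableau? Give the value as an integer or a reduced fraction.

-13

Pivot element is row 2, column x4: 1.
Normalize row 2: new (row 2, x1) = (-2)/1 = -2.
z-row ← z-row − (-2)·(new row 2): -9 − (-2)·(-2) = -13.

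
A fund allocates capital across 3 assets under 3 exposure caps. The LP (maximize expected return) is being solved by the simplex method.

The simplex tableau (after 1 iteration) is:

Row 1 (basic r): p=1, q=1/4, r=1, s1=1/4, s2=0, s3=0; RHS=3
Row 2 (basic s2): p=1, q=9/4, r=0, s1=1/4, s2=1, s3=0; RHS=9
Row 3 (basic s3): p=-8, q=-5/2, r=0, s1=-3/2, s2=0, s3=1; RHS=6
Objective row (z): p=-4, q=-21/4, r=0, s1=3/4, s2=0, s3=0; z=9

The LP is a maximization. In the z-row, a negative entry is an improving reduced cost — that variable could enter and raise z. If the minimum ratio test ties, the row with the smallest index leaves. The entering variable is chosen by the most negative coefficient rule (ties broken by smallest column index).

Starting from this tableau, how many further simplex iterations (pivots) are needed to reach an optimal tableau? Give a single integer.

pivot: q in, s2 out → z = 30
pivot: p in, r out → z = 135/4
No improving column remains; optimal.

2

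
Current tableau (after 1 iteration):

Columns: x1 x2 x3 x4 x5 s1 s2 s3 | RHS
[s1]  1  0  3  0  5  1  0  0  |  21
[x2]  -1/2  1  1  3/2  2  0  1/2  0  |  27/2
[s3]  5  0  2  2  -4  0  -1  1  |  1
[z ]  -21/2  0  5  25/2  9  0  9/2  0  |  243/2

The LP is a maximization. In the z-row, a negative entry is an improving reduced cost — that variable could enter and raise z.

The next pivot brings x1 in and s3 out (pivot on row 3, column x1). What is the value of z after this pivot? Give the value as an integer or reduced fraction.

618/5

Minimum ratio for x1: 1/5 = 1/5.
z changes by −(z-row coeff of x1)·ratio = −(-21/2)·(1/5) = 21/10.
New z = 243/2 + (21/10) = 618/5.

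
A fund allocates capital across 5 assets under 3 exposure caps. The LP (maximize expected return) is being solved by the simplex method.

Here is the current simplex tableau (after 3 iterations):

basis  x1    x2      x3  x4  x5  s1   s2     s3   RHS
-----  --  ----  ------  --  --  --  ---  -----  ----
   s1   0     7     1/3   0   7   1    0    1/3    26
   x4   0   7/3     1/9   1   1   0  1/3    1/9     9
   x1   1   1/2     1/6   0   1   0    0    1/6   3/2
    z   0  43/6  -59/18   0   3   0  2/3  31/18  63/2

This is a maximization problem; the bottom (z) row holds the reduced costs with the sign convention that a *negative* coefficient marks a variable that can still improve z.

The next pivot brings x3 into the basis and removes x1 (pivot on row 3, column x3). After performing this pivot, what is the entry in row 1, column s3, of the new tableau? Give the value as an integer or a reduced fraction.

Pivot element is row 3, column x3: 1/6.
Normalize row 3: new (row 3, s3) = (1/6)/(1/6) = 1.
row 1 ← row 1 − (1/3)·(new row 3): 1/3 − (1/3)·1 = 0.

0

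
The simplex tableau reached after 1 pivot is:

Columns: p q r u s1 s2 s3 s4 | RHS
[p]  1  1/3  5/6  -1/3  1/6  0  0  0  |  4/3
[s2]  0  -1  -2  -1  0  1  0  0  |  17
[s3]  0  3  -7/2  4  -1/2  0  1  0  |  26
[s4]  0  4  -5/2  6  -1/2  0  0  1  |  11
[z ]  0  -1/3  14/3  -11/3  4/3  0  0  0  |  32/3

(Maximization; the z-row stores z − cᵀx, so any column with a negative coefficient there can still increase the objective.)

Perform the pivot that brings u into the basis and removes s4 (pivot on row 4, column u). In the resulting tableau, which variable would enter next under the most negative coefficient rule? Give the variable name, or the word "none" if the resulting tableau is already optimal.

Pivot element 6. New z-row = old z-row − (-11/3)·(row 4/6).
Updated z-row coefficients: p: 0, q: 19/9, r: 113/36, u: 0, s1: 37/36, s2: 0, s3: 0, s4: 11/18.
No coefficient is strictly negative; the tableau after this pivot is optimal.

none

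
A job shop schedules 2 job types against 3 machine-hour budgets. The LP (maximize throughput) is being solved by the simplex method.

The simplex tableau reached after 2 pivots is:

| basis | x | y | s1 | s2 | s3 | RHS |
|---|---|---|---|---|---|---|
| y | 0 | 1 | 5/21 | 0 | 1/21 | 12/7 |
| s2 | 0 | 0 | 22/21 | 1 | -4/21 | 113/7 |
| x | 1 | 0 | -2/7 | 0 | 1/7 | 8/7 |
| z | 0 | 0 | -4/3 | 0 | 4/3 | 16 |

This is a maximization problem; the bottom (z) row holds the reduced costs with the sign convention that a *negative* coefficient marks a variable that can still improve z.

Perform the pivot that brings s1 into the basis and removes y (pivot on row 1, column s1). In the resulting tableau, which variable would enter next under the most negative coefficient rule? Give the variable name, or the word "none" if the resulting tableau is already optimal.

Pivot element 5/21. New z-row = old z-row − (-4/3)·(row 1/(5/21)).
Updated z-row coefficients: x: 0, y: 28/5, s1: 0, s2: 0, s3: 8/5.
No coefficient is strictly negative; the tableau after this pivot is optimal.

none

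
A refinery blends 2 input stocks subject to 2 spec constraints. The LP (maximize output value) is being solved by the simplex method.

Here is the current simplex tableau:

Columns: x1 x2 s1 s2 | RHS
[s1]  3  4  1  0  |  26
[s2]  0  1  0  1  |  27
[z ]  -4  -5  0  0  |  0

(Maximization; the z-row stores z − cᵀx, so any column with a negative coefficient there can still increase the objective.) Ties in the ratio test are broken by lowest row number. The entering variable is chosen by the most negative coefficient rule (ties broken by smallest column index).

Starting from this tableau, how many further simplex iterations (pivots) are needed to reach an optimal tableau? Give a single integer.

2

pivot: x2 in, s1 out → z = 65/2
pivot: x1 in, x2 out → z = 104/3
No improving column remains; optimal.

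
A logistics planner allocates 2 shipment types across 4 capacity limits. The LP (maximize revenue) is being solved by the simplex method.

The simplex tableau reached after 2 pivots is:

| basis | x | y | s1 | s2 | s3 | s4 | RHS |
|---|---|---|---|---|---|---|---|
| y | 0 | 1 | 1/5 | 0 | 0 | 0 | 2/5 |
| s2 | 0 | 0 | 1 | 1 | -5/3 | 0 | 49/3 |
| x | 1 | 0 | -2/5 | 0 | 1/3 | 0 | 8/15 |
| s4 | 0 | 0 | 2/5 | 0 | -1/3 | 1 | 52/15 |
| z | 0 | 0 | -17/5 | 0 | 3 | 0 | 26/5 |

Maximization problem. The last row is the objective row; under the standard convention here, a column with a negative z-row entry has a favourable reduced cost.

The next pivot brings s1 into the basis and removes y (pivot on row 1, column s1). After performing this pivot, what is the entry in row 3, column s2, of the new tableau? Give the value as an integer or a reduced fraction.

Pivot element is row 1, column s1: 1/5.
Normalize row 1: new (row 1, s2) = 0/(1/5) = 0.
row 3 ← row 3 − (-2/5)·(new row 1): 0 − (-2/5)·0 = 0.

0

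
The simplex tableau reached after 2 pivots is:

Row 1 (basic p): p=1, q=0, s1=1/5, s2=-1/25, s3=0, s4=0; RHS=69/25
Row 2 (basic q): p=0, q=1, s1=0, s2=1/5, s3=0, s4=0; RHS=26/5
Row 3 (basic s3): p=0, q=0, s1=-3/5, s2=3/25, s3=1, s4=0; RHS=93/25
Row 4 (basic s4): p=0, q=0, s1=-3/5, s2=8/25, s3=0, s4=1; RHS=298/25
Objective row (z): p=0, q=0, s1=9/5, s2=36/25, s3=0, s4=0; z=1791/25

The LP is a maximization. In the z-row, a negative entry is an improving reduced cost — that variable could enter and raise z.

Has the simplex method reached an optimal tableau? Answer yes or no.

No objective-row coefficient is strictly negative, so no entering variable exists; the tableau is optimal.

yes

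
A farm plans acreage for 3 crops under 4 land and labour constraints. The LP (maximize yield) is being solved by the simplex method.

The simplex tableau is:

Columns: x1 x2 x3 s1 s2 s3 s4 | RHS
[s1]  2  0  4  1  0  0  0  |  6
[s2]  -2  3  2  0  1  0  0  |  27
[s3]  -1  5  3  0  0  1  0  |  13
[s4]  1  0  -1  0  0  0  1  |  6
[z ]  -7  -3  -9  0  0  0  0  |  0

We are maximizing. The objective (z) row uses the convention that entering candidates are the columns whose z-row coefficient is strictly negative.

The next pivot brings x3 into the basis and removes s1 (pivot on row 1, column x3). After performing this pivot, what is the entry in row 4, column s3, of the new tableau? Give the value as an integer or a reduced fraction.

Pivot element is row 1, column x3: 4.
Normalize row 1: new (row 1, s3) = 0/4 = 0.
row 4 ← row 4 − (-1)·(new row 1): 0 − (-1)·0 = 0.

0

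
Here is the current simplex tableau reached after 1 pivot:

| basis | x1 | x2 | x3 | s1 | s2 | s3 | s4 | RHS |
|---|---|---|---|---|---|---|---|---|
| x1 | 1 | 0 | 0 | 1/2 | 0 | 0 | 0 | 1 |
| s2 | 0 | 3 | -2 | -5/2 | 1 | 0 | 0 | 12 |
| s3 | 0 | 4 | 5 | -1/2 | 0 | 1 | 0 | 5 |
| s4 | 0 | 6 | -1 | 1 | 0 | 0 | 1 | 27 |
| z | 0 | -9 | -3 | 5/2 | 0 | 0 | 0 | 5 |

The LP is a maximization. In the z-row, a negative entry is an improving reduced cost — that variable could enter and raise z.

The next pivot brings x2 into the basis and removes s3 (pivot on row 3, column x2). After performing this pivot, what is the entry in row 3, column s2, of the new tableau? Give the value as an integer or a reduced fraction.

0

Pivot element is row 3, column x2: 4.
Normalize row 3: new (row 3, s2) = 0/4 = 0.
Row 3 is the pivot row, so the entry is 0.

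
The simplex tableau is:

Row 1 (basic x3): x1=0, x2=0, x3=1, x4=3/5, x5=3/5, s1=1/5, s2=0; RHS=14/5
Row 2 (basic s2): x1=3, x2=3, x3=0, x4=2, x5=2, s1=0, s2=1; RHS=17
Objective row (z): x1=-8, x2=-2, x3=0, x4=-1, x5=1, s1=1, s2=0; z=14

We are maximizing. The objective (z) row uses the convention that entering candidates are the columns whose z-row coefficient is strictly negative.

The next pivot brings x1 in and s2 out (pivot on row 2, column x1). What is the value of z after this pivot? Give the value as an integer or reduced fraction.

178/3

Minimum ratio for x1: 17/3 = 17/3.
z changes by −(z-row coeff of x1)·ratio = −(-8)·(17/3) = 136/3.
New z = 14 + (136/3) = 178/3.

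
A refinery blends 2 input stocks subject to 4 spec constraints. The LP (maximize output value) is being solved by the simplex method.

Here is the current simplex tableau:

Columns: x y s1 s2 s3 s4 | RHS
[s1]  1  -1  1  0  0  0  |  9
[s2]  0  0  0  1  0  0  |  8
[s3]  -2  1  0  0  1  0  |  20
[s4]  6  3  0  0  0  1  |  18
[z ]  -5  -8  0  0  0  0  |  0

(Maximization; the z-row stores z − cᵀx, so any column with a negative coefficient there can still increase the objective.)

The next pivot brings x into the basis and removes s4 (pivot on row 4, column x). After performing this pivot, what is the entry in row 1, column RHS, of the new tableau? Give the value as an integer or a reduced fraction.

Pivot element is row 4, column x: 6.
Normalize row 4: new (row 4, RHS) = 18/6 = 3.
row 1 ← row 1 − 1·(new row 4): 9 − 1·3 = 6.

6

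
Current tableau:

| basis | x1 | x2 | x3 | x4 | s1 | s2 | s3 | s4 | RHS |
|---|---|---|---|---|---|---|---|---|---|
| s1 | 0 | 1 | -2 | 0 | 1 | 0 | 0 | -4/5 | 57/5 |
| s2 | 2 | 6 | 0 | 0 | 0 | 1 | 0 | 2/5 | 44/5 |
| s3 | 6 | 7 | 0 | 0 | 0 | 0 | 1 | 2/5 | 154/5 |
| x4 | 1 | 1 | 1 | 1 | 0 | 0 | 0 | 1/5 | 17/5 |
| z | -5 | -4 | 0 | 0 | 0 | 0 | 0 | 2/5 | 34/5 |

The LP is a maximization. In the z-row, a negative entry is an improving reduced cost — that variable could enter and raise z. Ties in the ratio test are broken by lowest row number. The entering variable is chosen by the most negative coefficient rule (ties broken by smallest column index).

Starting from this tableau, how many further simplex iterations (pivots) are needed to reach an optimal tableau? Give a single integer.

pivot: x1 in, x4 out → z = 119/5
No improving column remains; optimal.

1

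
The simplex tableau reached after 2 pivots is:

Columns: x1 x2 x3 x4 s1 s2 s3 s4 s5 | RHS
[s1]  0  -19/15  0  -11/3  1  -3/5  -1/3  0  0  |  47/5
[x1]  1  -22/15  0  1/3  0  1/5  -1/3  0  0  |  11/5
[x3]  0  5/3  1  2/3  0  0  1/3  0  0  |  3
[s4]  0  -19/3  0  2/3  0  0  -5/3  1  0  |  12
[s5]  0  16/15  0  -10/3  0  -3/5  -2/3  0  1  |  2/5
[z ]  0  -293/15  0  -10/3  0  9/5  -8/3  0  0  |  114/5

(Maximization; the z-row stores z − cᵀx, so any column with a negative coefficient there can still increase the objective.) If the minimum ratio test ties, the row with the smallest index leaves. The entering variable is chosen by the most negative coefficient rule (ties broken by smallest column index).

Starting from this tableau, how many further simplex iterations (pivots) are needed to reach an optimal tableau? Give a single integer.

2

pivot: x2 in, s5 out → z = 241/8
pivot: x4 in, x3 out → z = 2639/47
No improving column remains; optimal.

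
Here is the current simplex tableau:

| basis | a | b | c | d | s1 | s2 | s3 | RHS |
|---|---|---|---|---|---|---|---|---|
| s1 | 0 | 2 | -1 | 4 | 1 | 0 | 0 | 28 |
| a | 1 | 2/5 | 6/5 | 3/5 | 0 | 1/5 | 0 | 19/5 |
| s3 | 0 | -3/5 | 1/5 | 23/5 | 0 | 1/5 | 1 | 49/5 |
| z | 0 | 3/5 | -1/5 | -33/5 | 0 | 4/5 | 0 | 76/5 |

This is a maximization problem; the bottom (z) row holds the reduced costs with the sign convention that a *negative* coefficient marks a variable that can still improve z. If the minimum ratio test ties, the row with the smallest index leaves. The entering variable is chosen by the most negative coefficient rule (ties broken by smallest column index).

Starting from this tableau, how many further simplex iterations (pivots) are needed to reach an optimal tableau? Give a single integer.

pivot: d in, s3 out → z = 673/23
pivot: b in, a out → z = 337/11
No improving column remains; optimal.

2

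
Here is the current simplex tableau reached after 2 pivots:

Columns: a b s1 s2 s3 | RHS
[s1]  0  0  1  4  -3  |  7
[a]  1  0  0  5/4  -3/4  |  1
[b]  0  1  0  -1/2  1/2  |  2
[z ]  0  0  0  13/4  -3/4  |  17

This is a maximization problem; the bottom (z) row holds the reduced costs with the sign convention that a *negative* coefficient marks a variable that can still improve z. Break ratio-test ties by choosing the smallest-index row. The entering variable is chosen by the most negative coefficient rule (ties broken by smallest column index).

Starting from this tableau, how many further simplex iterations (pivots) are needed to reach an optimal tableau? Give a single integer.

pivot: s3 in, b out → z = 20
No improving column remains; optimal.

1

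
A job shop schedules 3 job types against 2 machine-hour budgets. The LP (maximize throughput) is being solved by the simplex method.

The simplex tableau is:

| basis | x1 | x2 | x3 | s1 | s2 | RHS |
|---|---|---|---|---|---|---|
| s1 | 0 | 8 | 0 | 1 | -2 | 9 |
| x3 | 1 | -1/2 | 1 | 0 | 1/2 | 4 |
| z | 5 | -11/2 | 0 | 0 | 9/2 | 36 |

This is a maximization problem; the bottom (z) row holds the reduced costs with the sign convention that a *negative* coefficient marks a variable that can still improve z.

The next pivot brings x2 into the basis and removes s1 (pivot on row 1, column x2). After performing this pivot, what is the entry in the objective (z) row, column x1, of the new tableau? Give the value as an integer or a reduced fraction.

Pivot element is row 1, column x2: 8.
Normalize row 1: new (row 1, x1) = 0/8 = 0.
z-row ← z-row − (-11/2)·(new row 1): 5 − (-11/2)·0 = 5.

5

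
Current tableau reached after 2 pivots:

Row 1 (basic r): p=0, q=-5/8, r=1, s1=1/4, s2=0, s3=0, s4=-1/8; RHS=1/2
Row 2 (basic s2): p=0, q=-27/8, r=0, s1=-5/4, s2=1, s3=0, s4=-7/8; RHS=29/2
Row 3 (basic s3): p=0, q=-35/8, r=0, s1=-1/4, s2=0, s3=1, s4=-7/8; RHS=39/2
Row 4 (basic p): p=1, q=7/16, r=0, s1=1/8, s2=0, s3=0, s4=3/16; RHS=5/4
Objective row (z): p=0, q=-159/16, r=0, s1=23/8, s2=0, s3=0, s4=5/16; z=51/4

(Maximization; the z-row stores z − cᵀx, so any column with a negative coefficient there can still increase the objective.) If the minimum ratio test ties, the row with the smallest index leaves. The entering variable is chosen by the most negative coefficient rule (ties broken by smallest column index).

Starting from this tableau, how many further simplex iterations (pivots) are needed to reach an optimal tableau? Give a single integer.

pivot: q in, p out → z = 288/7
No improving column remains; optimal.

1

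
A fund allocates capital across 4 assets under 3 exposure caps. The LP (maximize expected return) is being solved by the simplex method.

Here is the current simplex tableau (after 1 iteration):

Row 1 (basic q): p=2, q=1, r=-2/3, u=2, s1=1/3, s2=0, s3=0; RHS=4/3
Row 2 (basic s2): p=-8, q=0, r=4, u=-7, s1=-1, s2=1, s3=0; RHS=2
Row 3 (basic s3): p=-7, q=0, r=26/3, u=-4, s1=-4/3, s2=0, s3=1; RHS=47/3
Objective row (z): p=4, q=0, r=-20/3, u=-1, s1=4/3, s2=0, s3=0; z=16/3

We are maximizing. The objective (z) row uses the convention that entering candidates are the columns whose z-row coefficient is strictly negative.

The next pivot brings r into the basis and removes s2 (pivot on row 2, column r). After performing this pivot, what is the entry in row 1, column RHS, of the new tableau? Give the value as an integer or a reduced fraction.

Pivot element is row 2, column r: 4.
Normalize row 2: new (row 2, RHS) = 2/4 = 1/2.
row 1 ← row 1 − (-2/3)·(new row 2): 4/3 − (-2/3)·(1/2) = 5/3.

5/3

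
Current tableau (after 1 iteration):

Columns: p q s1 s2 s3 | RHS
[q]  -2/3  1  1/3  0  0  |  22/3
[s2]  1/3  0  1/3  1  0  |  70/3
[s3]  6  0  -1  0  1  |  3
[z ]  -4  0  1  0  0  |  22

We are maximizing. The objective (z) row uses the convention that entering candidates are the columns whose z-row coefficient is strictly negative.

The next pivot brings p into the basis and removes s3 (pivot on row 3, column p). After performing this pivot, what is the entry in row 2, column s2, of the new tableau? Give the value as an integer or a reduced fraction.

1

Pivot element is row 3, column p: 6.
Normalize row 3: new (row 3, s2) = 0/6 = 0.
row 2 ← row 2 − (1/3)·(new row 3): 1 − (1/3)·0 = 1.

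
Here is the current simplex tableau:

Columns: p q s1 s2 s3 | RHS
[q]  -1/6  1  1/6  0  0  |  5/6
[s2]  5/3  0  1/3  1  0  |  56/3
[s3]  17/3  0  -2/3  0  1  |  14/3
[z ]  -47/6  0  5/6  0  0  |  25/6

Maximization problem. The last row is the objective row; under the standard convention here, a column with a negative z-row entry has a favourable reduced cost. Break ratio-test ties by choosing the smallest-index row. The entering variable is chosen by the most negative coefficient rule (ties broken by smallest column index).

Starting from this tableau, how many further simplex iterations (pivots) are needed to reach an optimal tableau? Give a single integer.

2

pivot: p in, s3 out → z = 361/34
pivot: s1 in, q out → z = 56/5
No improving column remains; optimal.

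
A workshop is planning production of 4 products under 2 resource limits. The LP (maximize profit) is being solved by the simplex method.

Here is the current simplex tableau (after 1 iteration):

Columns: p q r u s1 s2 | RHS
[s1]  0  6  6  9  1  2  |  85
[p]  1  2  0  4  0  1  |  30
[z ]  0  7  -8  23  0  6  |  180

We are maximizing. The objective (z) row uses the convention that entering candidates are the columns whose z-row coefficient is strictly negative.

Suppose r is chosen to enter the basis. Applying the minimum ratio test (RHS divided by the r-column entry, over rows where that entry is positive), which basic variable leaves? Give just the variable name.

Ratios: row 1 (s1): 85/6 = 85/6; row 2 (p): entry 0 ≤ 0, skip.
Minimum ratio 85/6 is in the s1 row, so s1 leaves.

s1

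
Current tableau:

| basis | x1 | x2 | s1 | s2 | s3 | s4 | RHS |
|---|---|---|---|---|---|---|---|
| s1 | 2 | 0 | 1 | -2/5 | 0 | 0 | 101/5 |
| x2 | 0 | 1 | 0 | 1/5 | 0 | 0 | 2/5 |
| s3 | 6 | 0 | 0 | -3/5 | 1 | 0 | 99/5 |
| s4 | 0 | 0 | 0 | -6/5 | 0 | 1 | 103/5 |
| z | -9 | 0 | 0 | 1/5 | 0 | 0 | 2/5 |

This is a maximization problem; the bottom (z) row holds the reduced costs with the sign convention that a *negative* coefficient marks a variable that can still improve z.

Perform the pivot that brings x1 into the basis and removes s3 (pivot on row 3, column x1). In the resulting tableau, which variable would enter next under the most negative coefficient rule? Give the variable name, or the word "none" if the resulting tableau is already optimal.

Pivot element 6. New z-row = old z-row − (-9)·(row 3/6).
Updated z-row coefficients: x1: 0, x2: 0, s1: 0, s2: -7/10, s3: 3/2, s4: 0.
The most negative is -7/10 in column s2, so s2 would enter next.

s2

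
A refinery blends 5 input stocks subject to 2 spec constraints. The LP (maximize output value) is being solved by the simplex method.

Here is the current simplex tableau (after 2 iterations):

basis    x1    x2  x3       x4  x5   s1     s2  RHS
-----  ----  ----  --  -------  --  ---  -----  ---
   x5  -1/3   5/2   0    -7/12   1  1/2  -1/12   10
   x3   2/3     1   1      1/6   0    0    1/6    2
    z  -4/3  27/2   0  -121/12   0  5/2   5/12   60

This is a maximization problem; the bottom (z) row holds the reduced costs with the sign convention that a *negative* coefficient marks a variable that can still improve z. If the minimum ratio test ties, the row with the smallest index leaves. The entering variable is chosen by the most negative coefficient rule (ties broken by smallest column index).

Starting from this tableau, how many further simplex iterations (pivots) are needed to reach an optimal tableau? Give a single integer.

pivot: x4 in, x3 out → z = 181
No improving column remains; optimal.

1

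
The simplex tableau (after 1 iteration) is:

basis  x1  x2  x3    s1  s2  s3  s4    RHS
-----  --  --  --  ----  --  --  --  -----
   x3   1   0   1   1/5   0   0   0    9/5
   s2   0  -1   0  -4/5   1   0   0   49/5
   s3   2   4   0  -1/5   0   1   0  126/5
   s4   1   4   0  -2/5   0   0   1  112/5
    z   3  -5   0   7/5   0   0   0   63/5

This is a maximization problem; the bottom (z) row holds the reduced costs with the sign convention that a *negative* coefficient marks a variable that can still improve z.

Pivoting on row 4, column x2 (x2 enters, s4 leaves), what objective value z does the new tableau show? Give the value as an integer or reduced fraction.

Minimum ratio for x2: (112/5)/4 = 28/5.
z changes by −(z-row coeff of x2)·ratio = −(-5)·(28/5) = 28.
New z = 63/5 + 28 = 203/5.

203/5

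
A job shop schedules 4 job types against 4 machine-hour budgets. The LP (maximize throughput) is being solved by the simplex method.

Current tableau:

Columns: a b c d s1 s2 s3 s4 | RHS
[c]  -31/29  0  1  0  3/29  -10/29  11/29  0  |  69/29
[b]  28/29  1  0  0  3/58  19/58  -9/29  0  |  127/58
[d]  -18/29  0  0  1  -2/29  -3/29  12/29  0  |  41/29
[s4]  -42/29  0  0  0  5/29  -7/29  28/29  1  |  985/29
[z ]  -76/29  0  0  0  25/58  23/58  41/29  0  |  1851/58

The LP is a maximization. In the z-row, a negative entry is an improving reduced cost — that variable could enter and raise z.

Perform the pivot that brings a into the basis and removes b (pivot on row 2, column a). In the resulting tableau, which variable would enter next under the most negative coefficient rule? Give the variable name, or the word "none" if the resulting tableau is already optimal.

none

Pivot element 28/29. New z-row = old z-row − (-76/29)·(row 2/(28/29)).
Updated z-row coefficients: a: 0, b: 19/7, c: 0, d: 0, s1: 4/7, s2: 9/7, s3: 4/7, s4: 0.
No coefficient is strictly negative; the tableau after this pivot is optimal.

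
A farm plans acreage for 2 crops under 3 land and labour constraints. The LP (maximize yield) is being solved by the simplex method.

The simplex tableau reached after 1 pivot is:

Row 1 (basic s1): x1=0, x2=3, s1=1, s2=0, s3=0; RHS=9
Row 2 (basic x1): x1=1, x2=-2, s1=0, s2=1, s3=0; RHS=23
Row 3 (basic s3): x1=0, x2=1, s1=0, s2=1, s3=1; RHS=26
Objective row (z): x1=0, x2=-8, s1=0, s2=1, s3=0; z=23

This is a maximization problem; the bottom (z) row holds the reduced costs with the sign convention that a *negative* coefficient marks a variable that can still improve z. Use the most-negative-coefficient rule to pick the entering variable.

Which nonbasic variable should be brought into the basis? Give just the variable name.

Objective-row coefficients: x1: 0, x2: -8, s1: 0, s2: 1, s3: 0.
The most negative is -8 in column x2, so x2 enters.

x2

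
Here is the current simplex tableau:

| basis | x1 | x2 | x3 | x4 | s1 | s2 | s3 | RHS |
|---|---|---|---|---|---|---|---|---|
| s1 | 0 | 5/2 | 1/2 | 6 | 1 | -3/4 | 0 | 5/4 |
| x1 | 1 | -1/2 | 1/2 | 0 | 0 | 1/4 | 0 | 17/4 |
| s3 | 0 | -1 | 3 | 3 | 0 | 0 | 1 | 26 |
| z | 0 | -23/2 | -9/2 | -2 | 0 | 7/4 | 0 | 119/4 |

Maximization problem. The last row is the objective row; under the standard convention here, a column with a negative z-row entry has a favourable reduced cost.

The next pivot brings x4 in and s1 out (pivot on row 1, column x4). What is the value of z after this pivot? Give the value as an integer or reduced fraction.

Minimum ratio for x4: (5/4)/6 = 5/24.
z changes by −(z-row coeff of x4)·ratio = −(-2)·(5/24) = 5/12.
New z = 119/4 + (5/12) = 181/6.

181/6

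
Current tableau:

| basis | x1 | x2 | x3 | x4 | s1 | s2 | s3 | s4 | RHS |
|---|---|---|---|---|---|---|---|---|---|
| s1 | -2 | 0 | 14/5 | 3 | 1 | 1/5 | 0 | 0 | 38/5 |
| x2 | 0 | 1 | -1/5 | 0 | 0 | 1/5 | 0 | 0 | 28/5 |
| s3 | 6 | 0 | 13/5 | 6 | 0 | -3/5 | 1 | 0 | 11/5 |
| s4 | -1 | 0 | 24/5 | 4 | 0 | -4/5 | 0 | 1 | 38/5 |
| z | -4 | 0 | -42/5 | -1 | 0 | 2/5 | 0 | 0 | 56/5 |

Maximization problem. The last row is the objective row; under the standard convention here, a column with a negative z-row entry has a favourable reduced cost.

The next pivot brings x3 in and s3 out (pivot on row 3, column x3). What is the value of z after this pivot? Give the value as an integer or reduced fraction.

238/13

Minimum ratio for x3: (11/5)/(13/5) = 11/13.
z changes by −(z-row coeff of x3)·ratio = −(-42/5)·(11/13) = 462/65.
New z = 56/5 + (462/65) = 238/13.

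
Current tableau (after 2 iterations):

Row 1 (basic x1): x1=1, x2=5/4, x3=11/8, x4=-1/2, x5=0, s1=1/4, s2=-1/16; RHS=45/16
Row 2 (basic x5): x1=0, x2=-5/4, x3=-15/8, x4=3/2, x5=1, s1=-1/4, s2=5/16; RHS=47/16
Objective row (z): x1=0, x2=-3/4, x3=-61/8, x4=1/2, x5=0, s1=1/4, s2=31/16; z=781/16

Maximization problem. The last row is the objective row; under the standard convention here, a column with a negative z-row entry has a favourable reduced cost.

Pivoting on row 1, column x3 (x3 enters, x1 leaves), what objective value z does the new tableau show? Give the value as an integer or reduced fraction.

Minimum ratio for x3: (45/16)/(11/8) = 45/22.
z changes by −(z-row coeff of x3)·ratio = −(-61/8)·(45/22) = 2745/176.
New z = 781/16 + (2745/176) = 1417/22.

1417/22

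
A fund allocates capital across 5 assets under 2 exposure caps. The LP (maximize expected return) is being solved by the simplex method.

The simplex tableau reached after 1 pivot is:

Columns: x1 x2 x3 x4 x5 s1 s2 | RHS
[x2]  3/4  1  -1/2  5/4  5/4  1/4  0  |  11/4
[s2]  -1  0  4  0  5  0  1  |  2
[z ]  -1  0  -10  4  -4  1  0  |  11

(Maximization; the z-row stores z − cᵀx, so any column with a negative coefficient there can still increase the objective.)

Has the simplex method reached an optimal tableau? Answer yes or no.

Column x1 has objective-row coefficient -1, which is negative; an improving pivot exists, so not yet optimal.

no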